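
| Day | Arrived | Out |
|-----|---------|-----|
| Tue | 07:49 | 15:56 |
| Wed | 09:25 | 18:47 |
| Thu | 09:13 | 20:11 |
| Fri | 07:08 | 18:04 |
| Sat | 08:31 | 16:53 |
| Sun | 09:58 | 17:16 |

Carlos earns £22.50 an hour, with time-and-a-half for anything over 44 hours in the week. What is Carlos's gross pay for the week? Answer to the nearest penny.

Tue: 07:49–15:56 = 8 h 7 min
Wed: 09:25–18:47 = 9 h 22 min
Thu: 09:13–20:11 = 10 h 58 min
Fri: 07:08–18:04 = 10 h 56 min
Sat: 08:31–16:53 = 8 h 22 min
Sun: 09:58–17:16 = 7 h 18 min
Total worked: 55 h 3 min = 3303 min.
Regular 44 h 0 min = 2640 min at £22.50/h; overtime 11 h 3 min = 663 min at £33.75/h.
Pay = (2640 × £22.50 + 663 × £33.75) ÷ 60 = £1362.94.

£1362.94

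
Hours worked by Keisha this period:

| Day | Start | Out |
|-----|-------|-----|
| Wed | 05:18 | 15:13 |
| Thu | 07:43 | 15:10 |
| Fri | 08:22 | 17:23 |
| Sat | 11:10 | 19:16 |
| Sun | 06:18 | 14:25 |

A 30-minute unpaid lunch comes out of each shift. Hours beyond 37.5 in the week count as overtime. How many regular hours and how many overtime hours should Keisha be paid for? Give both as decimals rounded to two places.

Wed: 05:18–15:13 = 9 h 55 min; less 30 min break → 9 h 25 min
Thu: 07:43–15:10 = 7 h 27 min; less 30 min break → 6 h 57 min
Fri: 08:22–17:23 = 9 h 1 min; less 30 min break → 8 h 31 min
Sat: 11:10–19:16 = 8 h 6 min; less 30 min break → 7 h 36 min
Sun: 06:18–14:25 = 8 h 7 min; less 30 min break → 7 h 37 min
Total worked: 40 h 6 min = 40.10 h.
Threshold 37.5 h → overtime 2 h 36 min, regular 37 h 30 min.

Regular 37.50 hours, overtime 2.60 hours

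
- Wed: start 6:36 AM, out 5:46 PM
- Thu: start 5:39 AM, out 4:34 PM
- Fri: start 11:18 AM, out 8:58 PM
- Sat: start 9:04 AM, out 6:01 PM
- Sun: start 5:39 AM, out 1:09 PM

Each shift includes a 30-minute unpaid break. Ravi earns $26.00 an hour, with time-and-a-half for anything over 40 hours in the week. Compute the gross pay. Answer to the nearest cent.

$1262.30

Wed: 6:36 AM–5:46 PM = 11 h 10 min; less 30 min break → 10 h 40 min
Thu: 5:39 AM–4:34 PM = 10 h 55 min; less 30 min break → 10 h 25 min
Fri: 11:18 AM–8:58 PM = 9 h 40 min; less 30 min break → 9 h 10 min
Sat: 9:04 AM–6:01 PM = 8 h 57 min; less 30 min break → 8 h 27 min
Sun: 5:39 AM–1:09 PM = 7 h 30 min; less 30 min break → 7 h 0 min
Total worked: 45 h 42 min = 2742 min.
Regular 40 h 0 min = 2400 min at $26.00/h; overtime 5 h 42 min = 342 min at $39.00/h.
Pay = (2400 × $26.00 + 342 × $39.00) ÷ 60 = $1262.30.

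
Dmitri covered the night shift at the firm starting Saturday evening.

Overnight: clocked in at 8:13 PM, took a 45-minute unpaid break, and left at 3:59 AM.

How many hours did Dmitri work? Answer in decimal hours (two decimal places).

7.02 hours

Overnight: 8:13 PM → midnight = 3 h 47 min; midnight → 3:59 AM = 3 h 59 min; span 7 h 46 min; less 45 min break → 7 h 1 min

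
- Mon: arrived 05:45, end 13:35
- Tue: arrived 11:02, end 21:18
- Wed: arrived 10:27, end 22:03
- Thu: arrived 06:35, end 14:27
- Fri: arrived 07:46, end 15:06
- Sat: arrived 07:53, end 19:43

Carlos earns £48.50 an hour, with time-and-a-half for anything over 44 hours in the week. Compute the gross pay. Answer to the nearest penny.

Mon: 05:45–13:35 = 7 h 50 min
Tue: 11:02–21:18 = 10 h 16 min
Wed: 10:27–22:03 = 11 h 36 min
Thu: 06:35–14:27 = 7 h 52 min
Fri: 07:46–15:06 = 7 h 20 min
Sat: 07:53–19:43 = 11 h 50 min
Total worked: 56 h 44 min = 3404 min.
Regular 44 h 0 min = 2640 min at £48.50/h; overtime 12 h 44 min = 764 min at £72.75/h.
Pay = (2640 × £48.50 + 764 × £72.75) ÷ 60 = £3060.35.

£3060.35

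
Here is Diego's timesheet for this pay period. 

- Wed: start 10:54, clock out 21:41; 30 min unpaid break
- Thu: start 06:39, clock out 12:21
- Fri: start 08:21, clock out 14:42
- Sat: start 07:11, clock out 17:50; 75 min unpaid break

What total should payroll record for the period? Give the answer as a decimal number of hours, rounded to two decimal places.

Wed: 10:54–21:41 = 10 h 47 min; less 30 min break → 10 h 17 min
Thu: 06:39–12:21 = 5 h 42 min
Fri: 08:21–14:42 = 6 h 21 min
Sat: 07:11–17:50 = 10 h 39 min; less 75 min break → 9 h 24 min
Total: 10 h 17 min + 5 h 42 min + 6 h 21 min + 9 h 24 min = 31 h 44 min.

31.73 hours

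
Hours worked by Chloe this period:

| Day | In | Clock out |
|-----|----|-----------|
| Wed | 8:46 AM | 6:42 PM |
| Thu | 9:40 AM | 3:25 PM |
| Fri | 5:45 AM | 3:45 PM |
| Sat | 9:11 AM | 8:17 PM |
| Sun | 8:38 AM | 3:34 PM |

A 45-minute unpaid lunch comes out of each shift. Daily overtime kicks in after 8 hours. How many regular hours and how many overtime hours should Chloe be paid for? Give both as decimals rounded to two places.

Regular 35.18 hours, overtime 4.78 hours

Wed: 8:46 AM–6:42 PM = 9 h 56 min; less 45 min break → 9 h 11 min
Thu: 9:40 AM–3:25 PM = 5 h 45 min; less 45 min break → 5 h 0 min
Fri: 5:45 AM–3:45 PM = 10 h 0 min; less 45 min break → 9 h 15 min
Sat: 9:11 AM–8:17 PM = 11 h 6 min; less 45 min break → 10 h 21 min
Sun: 8:38 AM–3:34 PM = 6 h 56 min; less 45 min break → 6 h 11 min
Wed reg 8 h 0 min / OT 1 h 11 min; Thu reg 5 h 0 min / OT 0 h 0 min; Fri reg 8 h 0 min / OT 1 h 15 min; Sat reg 8 h 0 min / OT 2 h 21 min; Sun reg 6 h 11 min / OT 0 h 0 min.
Totals: regular 35 h 11 min, overtime 4 h 47 min.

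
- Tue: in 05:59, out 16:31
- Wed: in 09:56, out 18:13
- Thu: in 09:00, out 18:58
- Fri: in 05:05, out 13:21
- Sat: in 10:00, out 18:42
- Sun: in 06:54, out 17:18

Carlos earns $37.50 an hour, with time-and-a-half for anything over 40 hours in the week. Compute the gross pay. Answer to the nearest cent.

Tue: 05:59–16:31 = 10 h 32 min
Wed: 09:56–18:13 = 8 h 17 min
Thu: 09:00–18:58 = 9 h 58 min
Fri: 05:05–13:21 = 8 h 16 min
Sat: 10:00–18:42 = 8 h 42 min
Sun: 06:54–17:18 = 10 h 24 min
Total worked: 56 h 9 min = 3369 min.
Regular 40 h 0 min = 2400 min at $37.50/h; overtime 16 h 9 min = 969 min at $56.25/h.
Pay = (2400 × $37.50 + 969 × $56.25) ÷ 60 = $2408.44.

$2408.44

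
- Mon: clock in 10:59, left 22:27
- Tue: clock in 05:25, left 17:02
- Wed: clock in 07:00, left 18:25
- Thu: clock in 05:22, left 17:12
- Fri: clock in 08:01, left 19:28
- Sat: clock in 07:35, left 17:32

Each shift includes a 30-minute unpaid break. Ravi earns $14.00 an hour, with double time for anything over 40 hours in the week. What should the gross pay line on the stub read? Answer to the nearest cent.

$1252.53

Mon: 10:59–22:27 = 11 h 28 min; less 30 min break → 10 h 58 min
Tue: 05:25–17:02 = 11 h 37 min; less 30 min break → 11 h 7 min
Wed: 07:00–18:25 = 11 h 25 min; less 30 min break → 10 h 55 min
Thu: 05:22–17:12 = 11 h 50 min; less 30 min break → 11 h 20 min
Fri: 08:01–19:28 = 11 h 27 min; less 30 min break → 10 h 57 min
Sat: 07:35–17:32 = 9 h 57 min; less 30 min break → 9 h 27 min
Total worked: 64 h 44 min = 3884 min.
Regular 40 h 0 min = 2400 min at $14.00/h; overtime 24 h 44 min = 1484 min at $28.00/h.
Pay = (2400 × $14.00 + 1484 × $28.00) ÷ 60 = $1252.53.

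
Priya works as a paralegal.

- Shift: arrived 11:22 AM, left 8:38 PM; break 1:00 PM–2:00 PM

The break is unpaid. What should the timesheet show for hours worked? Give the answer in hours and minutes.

8 h 16 min

Shift: 11:22 AM–8:38 PM = 9 h 16 min; less 60 min break → 8 h 16 min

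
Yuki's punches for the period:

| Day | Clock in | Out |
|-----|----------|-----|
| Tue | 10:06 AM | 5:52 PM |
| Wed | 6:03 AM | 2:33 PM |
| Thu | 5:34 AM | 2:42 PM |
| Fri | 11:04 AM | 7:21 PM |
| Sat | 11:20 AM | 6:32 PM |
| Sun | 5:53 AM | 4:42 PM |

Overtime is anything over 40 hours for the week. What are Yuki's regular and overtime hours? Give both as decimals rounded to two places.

Tue: 10:06 AM–5:52 PM = 7 h 46 min
Wed: 6:03 AM–2:33 PM = 8 h 30 min
Thu: 5:34 AM–2:42 PM = 9 h 8 min
Fri: 11:04 AM–7:21 PM = 8 h 17 min
Sat: 11:20 AM–6:32 PM = 7 h 12 min
Sun: 5:53 AM–4:42 PM = 10 h 49 min
Total worked: 51 h 42 min = 51.70 h.
Threshold 40 h → overtime 11 h 42 min, regular 40 h 0 min.

Regular 40.00 hours, overtime 11.70 hours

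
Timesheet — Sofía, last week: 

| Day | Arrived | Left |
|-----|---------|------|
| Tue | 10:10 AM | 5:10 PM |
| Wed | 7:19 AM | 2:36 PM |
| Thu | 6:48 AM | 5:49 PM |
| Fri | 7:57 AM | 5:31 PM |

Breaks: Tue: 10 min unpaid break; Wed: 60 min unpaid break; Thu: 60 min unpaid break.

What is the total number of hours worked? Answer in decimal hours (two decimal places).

32.70 hours

Tue: 10:10 AM–5:10 PM = 7 h 0 min; less 10 min break → 6 h 50 min
Wed: 7:19 AM–2:36 PM = 7 h 17 min; less 60 min break → 6 h 17 min
Thu: 6:48 AM–5:49 PM = 11 h 1 min; less 60 min break → 10 h 1 min
Fri: 7:57 AM–5:31 PM = 9 h 34 min
Total: 6 h 50 min + 6 h 17 min + 10 h 1 min + 9 h 34 min = 32 h 42 min.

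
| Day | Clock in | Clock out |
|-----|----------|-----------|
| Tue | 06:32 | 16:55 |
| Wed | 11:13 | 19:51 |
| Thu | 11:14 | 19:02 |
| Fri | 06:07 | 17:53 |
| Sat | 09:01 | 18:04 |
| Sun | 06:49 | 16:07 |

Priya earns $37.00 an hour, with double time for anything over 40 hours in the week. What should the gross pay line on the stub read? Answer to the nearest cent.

$2733.07

Tue: 06:32–16:55 = 10 h 23 min
Wed: 11:13–19:51 = 8 h 38 min
Thu: 11:14–19:02 = 7 h 48 min
Fri: 06:07–17:53 = 11 h 46 min
Sat: 09:01–18:04 = 9 h 3 min
Sun: 06:49–16:07 = 9 h 18 min
Total worked: 56 h 56 min = 3416 min.
Regular 40 h 0 min = 2400 min at $37.00/h; overtime 16 h 56 min = 1016 min at $74.00/h.
Pay = (2400 × $37.00 + 1016 × $74.00) ÷ 60 = $2733.07.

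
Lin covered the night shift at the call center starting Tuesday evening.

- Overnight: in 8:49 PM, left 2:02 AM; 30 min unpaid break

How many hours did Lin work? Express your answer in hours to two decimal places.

4.72 hours

Overnight: 8:49 PM → midnight = 3 h 11 min; midnight → 2:02 AM = 2 h 2 min; span 5 h 13 min; less 30 min break → 4 h 43 min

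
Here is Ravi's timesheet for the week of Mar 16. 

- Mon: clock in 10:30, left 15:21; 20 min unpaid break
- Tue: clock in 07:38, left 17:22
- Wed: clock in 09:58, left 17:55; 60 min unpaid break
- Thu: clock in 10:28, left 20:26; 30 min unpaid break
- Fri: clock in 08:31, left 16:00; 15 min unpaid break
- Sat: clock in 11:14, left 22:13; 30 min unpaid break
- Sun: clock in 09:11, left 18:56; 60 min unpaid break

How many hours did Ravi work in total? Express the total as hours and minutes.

Mon: 10:30–15:21 = 4 h 51 min; less 20 min break → 4 h 31 min
Tue: 07:38–17:22 = 9 h 44 min
Wed: 09:58–17:55 = 7 h 57 min; less 60 min break → 6 h 57 min
Thu: 10:28–20:26 = 9 h 58 min; less 30 min break → 9 h 28 min
Fri: 08:31–16:00 = 7 h 29 min; less 15 min break → 7 h 14 min
Sat: 11:14–22:13 = 10 h 59 min; less 30 min break → 10 h 29 min
Sun: 09:11–18:56 = 9 h 45 min; less 60 min break → 8 h 45 min
Total: 4 h 31 min + 9 h 44 min + 6 h 57 min + 9 h 28 min + 7 h 14 min + 10 h 29 min + 8 h 45 min = 57 h 8 min.

57 h 8 min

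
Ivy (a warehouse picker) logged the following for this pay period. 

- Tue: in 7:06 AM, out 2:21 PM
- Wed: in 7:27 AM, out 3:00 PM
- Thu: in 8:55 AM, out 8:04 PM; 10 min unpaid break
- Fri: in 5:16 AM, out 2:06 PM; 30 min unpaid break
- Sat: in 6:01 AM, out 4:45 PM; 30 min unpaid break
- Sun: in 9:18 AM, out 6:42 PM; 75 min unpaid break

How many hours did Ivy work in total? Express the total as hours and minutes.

52 h 30 min

Tue: 7:06 AM–2:21 PM = 7 h 15 min
Wed: 7:27 AM–3:00 PM = 7 h 33 min
Thu: 8:55 AM–8:04 PM = 11 h 9 min; less 10 min break → 10 h 59 min
Fri: 5:16 AM–2:06 PM = 8 h 50 min; less 30 min break → 8 h 20 min
Sat: 6:01 AM–4:45 PM = 10 h 44 min; less 30 min break → 10 h 14 min
Sun: 9:18 AM–6:42 PM = 9 h 24 min; less 75 min break → 8 h 9 min
Total: 7 h 15 min + 7 h 33 min + 10 h 59 min + 8 h 20 min + 10 h 14 min + 8 h 9 min = 52 h 30 min.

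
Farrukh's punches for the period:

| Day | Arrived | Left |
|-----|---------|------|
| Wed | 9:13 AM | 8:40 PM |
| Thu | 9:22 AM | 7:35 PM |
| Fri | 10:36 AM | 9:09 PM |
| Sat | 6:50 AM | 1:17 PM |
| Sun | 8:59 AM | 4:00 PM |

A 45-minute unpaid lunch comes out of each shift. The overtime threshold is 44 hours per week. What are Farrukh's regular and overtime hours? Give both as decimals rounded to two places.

Wed: 9:13 AM–8:40 PM = 11 h 27 min; less 45 min break → 10 h 42 min
Thu: 9:22 AM–7:35 PM = 10 h 13 min; less 45 min break → 9 h 28 min
Fri: 10:36 AM–9:09 PM = 10 h 33 min; less 45 min break → 9 h 48 min
Sat: 6:50 AM–1:17 PM = 6 h 27 min; less 45 min break → 5 h 42 min
Sun: 8:59 AM–4:00 PM = 7 h 1 min; less 45 min break → 6 h 16 min
Total worked: 41 h 56 min = 41.93 h.
Threshold 44 h → overtime 0 h 0 min, regular 41 h 56 min.

Regular 41.93 hours, overtime 0.00 hours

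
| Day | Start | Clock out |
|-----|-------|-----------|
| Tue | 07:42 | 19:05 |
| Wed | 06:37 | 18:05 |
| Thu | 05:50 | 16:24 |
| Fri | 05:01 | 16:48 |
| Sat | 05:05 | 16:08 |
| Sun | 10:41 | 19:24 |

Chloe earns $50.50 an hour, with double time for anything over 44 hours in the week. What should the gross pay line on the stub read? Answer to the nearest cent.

$4339.63

Tue: 07:42–19:05 = 11 h 23 min
Wed: 06:37–18:05 = 11 h 28 min
Thu: 05:50–16:24 = 10 h 34 min
Fri: 05:01–16:48 = 11 h 47 min
Sat: 05:05–16:08 = 11 h 3 min
Sun: 10:41–19:24 = 8 h 43 min
Total worked: 64 h 58 min = 3898 min.
Regular 44 h 0 min = 2640 min at $50.50/h; overtime 20 h 58 min = 1258 min at $101.00/h.
Pay = (2640 × $50.50 + 1258 × $101.00) ÷ 60 = $4339.63.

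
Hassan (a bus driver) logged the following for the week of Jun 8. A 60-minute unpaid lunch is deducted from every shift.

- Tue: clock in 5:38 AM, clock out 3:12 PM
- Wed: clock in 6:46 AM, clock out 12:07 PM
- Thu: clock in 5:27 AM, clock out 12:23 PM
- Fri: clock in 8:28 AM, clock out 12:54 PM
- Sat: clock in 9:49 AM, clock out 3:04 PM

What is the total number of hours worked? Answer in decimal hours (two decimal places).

Tue: 5:38 AM–3:12 PM = 9 h 34 min; less 60 min break → 8 h 34 min
Wed: 6:46 AM–12:07 PM = 5 h 21 min; less 60 min break → 4 h 21 min
Thu: 5:27 AM–12:23 PM = 6 h 56 min; less 60 min break → 5 h 56 min
Fri: 8:28 AM–12:54 PM = 4 h 26 min; less 60 min break → 3 h 26 min
Sat: 9:49 AM–3:04 PM = 5 h 15 min; less 60 min break → 4 h 15 min
Total: 8 h 34 min + 4 h 21 min + 5 h 56 min + 3 h 26 min + 4 h 15 min = 26 h 32 min.

26.53 hours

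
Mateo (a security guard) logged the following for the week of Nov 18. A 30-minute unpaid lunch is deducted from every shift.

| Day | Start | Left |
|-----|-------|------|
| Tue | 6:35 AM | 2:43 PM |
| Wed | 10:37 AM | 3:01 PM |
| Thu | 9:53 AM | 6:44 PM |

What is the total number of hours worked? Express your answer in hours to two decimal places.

Tue: 6:35 AM–2:43 PM = 8 h 8 min; less 30 min break → 7 h 38 min
Wed: 10:37 AM–3:01 PM = 4 h 24 min; less 30 min break → 3 h 54 min
Thu: 9:53 AM–6:44 PM = 8 h 51 min; less 30 min break → 8 h 21 min
Total: 7 h 38 min + 3 h 54 min + 8 h 21 min = 19 h 53 min.

19.88 hours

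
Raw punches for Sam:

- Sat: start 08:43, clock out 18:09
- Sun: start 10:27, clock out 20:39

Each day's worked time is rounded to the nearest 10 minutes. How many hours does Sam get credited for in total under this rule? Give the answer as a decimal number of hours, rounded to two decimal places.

19.67 hours

Sat: 08:43–18:09 = 9 h 26 min → rounds to 9 h 30 min
Sun: 10:27–20:39 = 10 h 12 min → rounds to 10 h 10 min
Total credited: 19 h 40 min.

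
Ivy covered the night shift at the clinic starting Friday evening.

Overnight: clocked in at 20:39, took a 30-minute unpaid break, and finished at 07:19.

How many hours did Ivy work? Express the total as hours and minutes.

Overnight: 20:39 → midnight = 3 h 21 min; midnight → 07:19 = 7 h 19 min; span 10 h 40 min; less 30 min break → 10 h 10 min

10 h 10 min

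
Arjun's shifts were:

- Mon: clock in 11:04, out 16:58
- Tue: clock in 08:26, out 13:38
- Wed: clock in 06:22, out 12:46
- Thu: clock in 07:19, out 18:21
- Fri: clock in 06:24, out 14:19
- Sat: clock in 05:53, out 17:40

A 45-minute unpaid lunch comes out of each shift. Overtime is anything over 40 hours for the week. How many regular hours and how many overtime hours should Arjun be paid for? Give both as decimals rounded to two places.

Regular 40.00 hours, overtime 3.73 hours

Mon: 11:04–16:58 = 5 h 54 min; less 45 min break → 5 h 9 min
Tue: 08:26–13:38 = 5 h 12 min; less 45 min break → 4 h 27 min
Wed: 06:22–12:46 = 6 h 24 min; less 45 min break → 5 h 39 min
Thu: 07:19–18:21 = 11 h 2 min; less 45 min break → 10 h 17 min
Fri: 06:24–14:19 = 7 h 55 min; less 45 min break → 7 h 10 min
Sat: 05:53–17:40 = 11 h 47 min; less 45 min break → 11 h 2 min
Total worked: 43 h 44 min = 43.73 h.
Threshold 40 h → overtime 3 h 44 min, regular 40 h 0 min.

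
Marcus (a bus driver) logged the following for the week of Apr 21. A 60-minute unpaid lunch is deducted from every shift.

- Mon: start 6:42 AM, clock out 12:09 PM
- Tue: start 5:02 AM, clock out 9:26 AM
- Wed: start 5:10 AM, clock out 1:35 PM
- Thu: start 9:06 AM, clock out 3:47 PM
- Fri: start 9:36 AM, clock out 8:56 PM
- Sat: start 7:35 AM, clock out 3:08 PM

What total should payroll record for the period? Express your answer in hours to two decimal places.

37.83 hours

Mon: 6:42 AM–12:09 PM = 5 h 27 min; less 60 min break → 4 h 27 min
Tue: 5:02 AM–9:26 AM = 4 h 24 min; less 60 min break → 3 h 24 min
Wed: 5:10 AM–1:35 PM = 8 h 25 min; less 60 min break → 7 h 25 min
Thu: 9:06 AM–3:47 PM = 6 h 41 min; less 60 min break → 5 h 41 min
Fri: 9:36 AM–8:56 PM = 11 h 20 min; less 60 min break → 10 h 20 min
Sat: 7:35 AM–3:08 PM = 7 h 33 min; less 60 min break → 6 h 33 min
Total: 4 h 27 min + 3 h 24 min + 7 h 25 min + 5 h 41 min + 10 h 20 min + 6 h 33 min = 37 h 50 min.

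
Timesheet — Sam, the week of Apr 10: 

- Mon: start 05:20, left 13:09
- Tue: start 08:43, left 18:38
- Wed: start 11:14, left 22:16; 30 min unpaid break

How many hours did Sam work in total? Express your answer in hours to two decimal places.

Mon: 05:20–13:09 = 7 h 49 min
Tue: 08:43–18:38 = 9 h 55 min
Wed: 11:14–22:16 = 11 h 2 min; less 30 min break → 10 h 32 min
Total: 7 h 49 min + 9 h 55 min + 10 h 32 min = 28 h 16 min.

28.27 hours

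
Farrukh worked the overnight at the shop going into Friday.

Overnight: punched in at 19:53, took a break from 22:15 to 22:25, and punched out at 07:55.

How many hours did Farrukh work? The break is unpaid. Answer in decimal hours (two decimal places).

11.87 hours

Overnight: 19:53 → midnight = 4 h 7 min; midnight → 07:55 = 7 h 55 min; span 12 h 2 min; less 10 min break → 11 h 52 min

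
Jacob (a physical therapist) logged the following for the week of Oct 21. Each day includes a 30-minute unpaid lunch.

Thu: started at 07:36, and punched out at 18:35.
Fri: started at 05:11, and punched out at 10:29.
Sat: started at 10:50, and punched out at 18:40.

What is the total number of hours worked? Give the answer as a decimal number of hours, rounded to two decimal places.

22.62 hours

Thu: 07:36–18:35 = 10 h 59 min; less 30 min break → 10 h 29 min
Fri: 05:11–10:29 = 5 h 18 min; less 30 min break → 4 h 48 min
Sat: 10:50–18:40 = 7 h 50 min; less 30 min break → 7 h 20 min
Total: 10 h 29 min + 4 h 48 min + 7 h 20 min = 22 h 37 min.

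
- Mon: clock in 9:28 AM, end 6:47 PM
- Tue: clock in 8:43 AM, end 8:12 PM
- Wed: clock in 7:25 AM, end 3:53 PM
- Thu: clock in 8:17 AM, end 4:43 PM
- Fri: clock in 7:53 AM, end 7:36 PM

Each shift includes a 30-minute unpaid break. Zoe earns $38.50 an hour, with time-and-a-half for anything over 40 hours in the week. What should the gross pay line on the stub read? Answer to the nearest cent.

$1939.44

Mon: 9:28 AM–6:47 PM = 9 h 19 min; less 30 min break → 8 h 49 min
Tue: 8:43 AM–8:12 PM = 11 h 29 min; less 30 min break → 10 h 59 min
Wed: 7:25 AM–3:53 PM = 8 h 28 min; less 30 min break → 7 h 58 min
Thu: 8:17 AM–4:43 PM = 8 h 26 min; less 30 min break → 7 h 56 min
Fri: 7:53 AM–7:36 PM = 11 h 43 min; less 30 min break → 11 h 13 min
Total worked: 46 h 55 min = 2815 min.
Regular 40 h 0 min = 2400 min at $38.50/h; overtime 6 h 55 min = 415 min at $57.75/h.
Pay = (2400 × $38.50 + 415 × $57.75) ÷ 60 = $1939.44.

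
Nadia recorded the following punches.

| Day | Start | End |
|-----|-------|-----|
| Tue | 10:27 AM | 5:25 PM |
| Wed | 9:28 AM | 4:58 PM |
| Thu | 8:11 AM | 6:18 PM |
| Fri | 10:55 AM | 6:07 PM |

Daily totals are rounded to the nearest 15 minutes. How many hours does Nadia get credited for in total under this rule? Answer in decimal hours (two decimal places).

31.75 hours

Tue: 10:27 AM–5:25 PM = 6 h 58 min → rounds to 7 h 0 min
Wed: 9:28 AM–4:58 PM = 7 h 30 min → rounds to 7 h 30 min
Thu: 8:11 AM–6:18 PM = 10 h 7 min → rounds to 10 h 0 min
Fri: 10:55 AM–6:07 PM = 7 h 12 min → rounds to 7 h 15 min
Total credited: 31 h 45 min.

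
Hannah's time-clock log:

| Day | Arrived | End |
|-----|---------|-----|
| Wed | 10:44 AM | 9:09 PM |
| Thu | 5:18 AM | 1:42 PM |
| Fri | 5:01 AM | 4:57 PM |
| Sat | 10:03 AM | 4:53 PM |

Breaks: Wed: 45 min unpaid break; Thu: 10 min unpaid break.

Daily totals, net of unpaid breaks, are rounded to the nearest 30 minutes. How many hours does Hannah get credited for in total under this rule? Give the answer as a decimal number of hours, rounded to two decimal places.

36.50 hours

Wed: 10:44 AM–9:09 PM = 10 h 25 min − 45 min = 9 h 40 min → rounds to 9 h 30 min
Thu: 5:18 AM–1:42 PM = 8 h 24 min − 10 min = 8 h 14 min → rounds to 8 h 0 min
Fri: 5:01 AM–4:57 PM = 11 h 56 min → rounds to 12 h 0 min
Sat: 10:03 AM–4:53 PM = 6 h 50 min → rounds to 7 h 0 min
Total credited: 36 h 30 min.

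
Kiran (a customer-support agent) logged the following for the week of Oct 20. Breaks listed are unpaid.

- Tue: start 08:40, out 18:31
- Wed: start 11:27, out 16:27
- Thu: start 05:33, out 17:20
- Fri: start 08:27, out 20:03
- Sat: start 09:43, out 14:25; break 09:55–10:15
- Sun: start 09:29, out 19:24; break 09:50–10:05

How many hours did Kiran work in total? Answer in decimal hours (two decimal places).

Tue: 08:40–18:31 = 9 h 51 min
Wed: 11:27–16:27 = 5 h 0 min
Thu: 05:33–17:20 = 11 h 47 min
Fri: 08:27–20:03 = 11 h 36 min
Sat: 09:43–14:25 = 4 h 42 min; less 20 min break → 4 h 22 min
Sun: 09:29–19:24 = 9 h 55 min; less 15 min break → 9 h 40 min
Total: 9 h 51 min + 5 h 0 min + 11 h 47 min + 11 h 36 min + 4 h 22 min + 9 h 40 min = 52 h 16 min.

52.27 hours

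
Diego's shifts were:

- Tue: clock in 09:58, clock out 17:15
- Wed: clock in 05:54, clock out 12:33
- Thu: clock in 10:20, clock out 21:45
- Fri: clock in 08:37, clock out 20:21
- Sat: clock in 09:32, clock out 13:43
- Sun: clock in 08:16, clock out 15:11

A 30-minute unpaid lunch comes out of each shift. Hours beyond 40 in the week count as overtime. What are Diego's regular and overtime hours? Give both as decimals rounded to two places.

Regular 40.00 hours, overtime 5.18 hours

Tue: 09:58–17:15 = 7 h 17 min; less 30 min break → 6 h 47 min
Wed: 05:54–12:33 = 6 h 39 min; less 30 min break → 6 h 9 min
Thu: 10:20–21:45 = 11 h 25 min; less 30 min break → 10 h 55 min
Fri: 08:37–20:21 = 11 h 44 min; less 30 min break → 11 h 14 min
Sat: 09:32–13:43 = 4 h 11 min; less 30 min break → 3 h 41 min
Sun: 08:16–15:11 = 6 h 55 min; less 30 min break → 6 h 25 min
Total worked: 45 h 11 min = 45.18 h.
Threshold 40 h → overtime 5 h 11 min, regular 40 h 0 min.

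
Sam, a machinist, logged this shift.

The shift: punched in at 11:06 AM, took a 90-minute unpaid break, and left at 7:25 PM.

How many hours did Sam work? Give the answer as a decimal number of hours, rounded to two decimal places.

6.82 hours

The shift: 11:06 AM–7:25 PM = 8 h 19 min; less 90 min break → 6 h 49 min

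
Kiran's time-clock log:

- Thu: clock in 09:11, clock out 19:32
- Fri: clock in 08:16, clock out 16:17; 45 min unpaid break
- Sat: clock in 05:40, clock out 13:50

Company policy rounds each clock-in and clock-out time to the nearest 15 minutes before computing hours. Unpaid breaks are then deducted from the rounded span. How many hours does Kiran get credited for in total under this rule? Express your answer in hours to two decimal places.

25.50 hours

Thu: in 09:11→09:15, out 19:32→19:30; 10 h 15 min
Fri: in 08:16→08:15, out 16:17→16:15; 8 h 0 min − 45 min = 7 h 15 min
Sat: in 05:40→05:45, out 13:50→13:45; 8 h 0 min
Total credited: 25 h 30 min.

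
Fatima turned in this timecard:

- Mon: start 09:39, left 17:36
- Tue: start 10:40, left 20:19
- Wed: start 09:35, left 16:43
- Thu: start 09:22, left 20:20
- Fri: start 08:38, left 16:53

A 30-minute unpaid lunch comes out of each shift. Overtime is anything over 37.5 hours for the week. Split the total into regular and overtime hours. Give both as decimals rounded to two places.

Regular 37.50 hours, overtime 3.95 hours

Mon: 09:39–17:36 = 7 h 57 min; less 30 min break → 7 h 27 min
Tue: 10:40–20:19 = 9 h 39 min; less 30 min break → 9 h 9 min
Wed: 09:35–16:43 = 7 h 8 min; less 30 min break → 6 h 38 min
Thu: 09:22–20:20 = 10 h 58 min; less 30 min break → 10 h 28 min
Fri: 08:38–16:53 = 8 h 15 min; less 30 min break → 7 h 45 min
Total worked: 41 h 27 min = 41.45 h.
Threshold 37.5 h → overtime 3 h 57 min, regular 37 h 30 min.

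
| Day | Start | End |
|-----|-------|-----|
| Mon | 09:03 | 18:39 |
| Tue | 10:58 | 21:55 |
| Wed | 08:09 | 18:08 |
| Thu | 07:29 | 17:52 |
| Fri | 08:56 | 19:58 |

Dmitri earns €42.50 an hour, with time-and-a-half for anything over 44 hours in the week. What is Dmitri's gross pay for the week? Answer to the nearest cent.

Mon: 09:03–18:39 = 9 h 36 min
Tue: 10:58–21:55 = 10 h 57 min
Wed: 08:09–18:08 = 9 h 59 min
Thu: 07:29–17:52 = 10 h 23 min
Fri: 08:56–19:58 = 11 h 2 min
Total worked: 51 h 57 min = 3117 min.
Regular 44 h 0 min = 2640 min at €42.50/h; overtime 7 h 57 min = 477 min at €63.75/h.
Pay = (2640 × €42.50 + 477 × €63.75) ÷ 60 = €2376.81.

€2376.81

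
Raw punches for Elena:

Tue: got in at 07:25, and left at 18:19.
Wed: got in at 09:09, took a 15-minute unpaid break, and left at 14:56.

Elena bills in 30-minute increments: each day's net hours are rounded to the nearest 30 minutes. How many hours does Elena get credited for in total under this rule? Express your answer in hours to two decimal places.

16.50 hours

Tue: 07:25–18:19 = 10 h 54 min → rounds to 11 h 0 min
Wed: 09:09–14:56 = 5 h 47 min − 15 min = 5 h 32 min → rounds to 5 h 30 min
Total credited: 16 h 30 min.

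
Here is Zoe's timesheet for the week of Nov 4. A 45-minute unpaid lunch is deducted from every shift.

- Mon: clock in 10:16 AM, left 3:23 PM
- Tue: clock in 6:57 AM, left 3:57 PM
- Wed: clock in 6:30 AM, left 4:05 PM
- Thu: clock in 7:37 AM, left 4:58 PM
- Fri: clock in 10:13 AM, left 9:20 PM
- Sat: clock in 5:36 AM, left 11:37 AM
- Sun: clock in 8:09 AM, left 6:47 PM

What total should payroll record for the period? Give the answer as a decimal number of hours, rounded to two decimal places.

55.57 hours

Mon: 10:16 AM–3:23 PM = 5 h 7 min; less 45 min break → 4 h 22 min
Tue: 6:57 AM–3:57 PM = 9 h 0 min; less 45 min break → 8 h 15 min
Wed: 6:30 AM–4:05 PM = 9 h 35 min; less 45 min break → 8 h 50 min
Thu: 7:37 AM–4:58 PM = 9 h 21 min; less 45 min break → 8 h 36 min
Fri: 10:13 AM–9:20 PM = 11 h 7 min; less 45 min break → 10 h 22 min
Sat: 5:36 AM–11:37 AM = 6 h 1 min; less 45 min break → 5 h 16 min
Sun: 8:09 AM–6:47 PM = 10 h 38 min; less 45 min break → 9 h 53 min
Total: 4 h 22 min + 8 h 15 min + 8 h 50 min + 8 h 36 min + 10 h 22 min + 5 h 16 min + 9 h 53 min = 55 h 34 min.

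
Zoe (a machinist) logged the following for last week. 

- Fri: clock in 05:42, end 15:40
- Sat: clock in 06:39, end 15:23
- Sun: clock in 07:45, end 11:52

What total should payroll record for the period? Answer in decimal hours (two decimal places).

Fri: 05:42–15:40 = 9 h 58 min
Sat: 06:39–15:23 = 8 h 44 min
Sun: 07:45–11:52 = 4 h 7 min
Total: 9 h 58 min + 8 h 44 min + 4 h 7 min = 22 h 49 min.

22.82 hours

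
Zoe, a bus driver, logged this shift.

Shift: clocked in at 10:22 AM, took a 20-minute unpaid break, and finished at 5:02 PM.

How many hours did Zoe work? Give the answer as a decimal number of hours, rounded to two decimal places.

Shift: 10:22 AM–5:02 PM = 6 h 40 min; less 20 min break → 6 h 20 min

6.33 hours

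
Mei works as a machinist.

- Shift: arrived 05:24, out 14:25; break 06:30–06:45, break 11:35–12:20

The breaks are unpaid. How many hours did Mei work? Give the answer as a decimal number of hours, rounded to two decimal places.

Shift: 05:24–14:25 = 9 h 1 min; less 60 min break → 8 h 1 min

8.02 hours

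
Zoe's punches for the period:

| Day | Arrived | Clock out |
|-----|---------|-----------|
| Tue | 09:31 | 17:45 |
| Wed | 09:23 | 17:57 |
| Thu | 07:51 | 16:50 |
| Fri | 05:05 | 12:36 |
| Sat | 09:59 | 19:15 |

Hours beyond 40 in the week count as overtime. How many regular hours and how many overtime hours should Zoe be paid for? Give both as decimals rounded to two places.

Tue: 09:31–17:45 = 8 h 14 min
Wed: 09:23–17:57 = 8 h 34 min
Thu: 07:51–16:50 = 8 h 59 min
Fri: 05:05–12:36 = 7 h 31 min
Sat: 09:59–19:15 = 9 h 16 min
Total worked: 42 h 34 min = 42.57 h.
Threshold 40 h → overtime 2 h 34 min, regular 40 h 0 min.

Regular 40.00 hours, overtime 2.57 hours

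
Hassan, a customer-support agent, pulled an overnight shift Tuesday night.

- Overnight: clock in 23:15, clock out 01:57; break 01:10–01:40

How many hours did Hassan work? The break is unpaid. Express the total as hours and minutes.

Overnight: 23:15 → midnight = 0 h 45 min; midnight → 01:57 = 1 h 57 min; span 2 h 42 min; less 30 min break → 2 h 12 min

2 h 12 min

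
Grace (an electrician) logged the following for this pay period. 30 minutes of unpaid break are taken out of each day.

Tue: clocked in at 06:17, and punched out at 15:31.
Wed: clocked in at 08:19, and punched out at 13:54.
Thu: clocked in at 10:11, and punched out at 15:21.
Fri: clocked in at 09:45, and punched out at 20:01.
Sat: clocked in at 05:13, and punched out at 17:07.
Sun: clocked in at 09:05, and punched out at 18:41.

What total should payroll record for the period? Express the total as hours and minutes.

48 h 45 min

Tue: 06:17–15:31 = 9 h 14 min; less 30 min break → 8 h 44 min
Wed: 08:19–13:54 = 5 h 35 min; less 30 min break → 5 h 5 min
Thu: 10:11–15:21 = 5 h 10 min; less 30 min break → 4 h 40 min
Fri: 09:45–20:01 = 10 h 16 min; less 30 min break → 9 h 46 min
Sat: 05:13–17:07 = 11 h 54 min; less 30 min break → 11 h 24 min
Sun: 09:05–18:41 = 9 h 36 min; less 30 min break → 9 h 6 min
Total: 8 h 44 min + 5 h 5 min + 4 h 40 min + 9 h 46 min + 11 h 24 min + 9 h 6 min = 48 h 45 min.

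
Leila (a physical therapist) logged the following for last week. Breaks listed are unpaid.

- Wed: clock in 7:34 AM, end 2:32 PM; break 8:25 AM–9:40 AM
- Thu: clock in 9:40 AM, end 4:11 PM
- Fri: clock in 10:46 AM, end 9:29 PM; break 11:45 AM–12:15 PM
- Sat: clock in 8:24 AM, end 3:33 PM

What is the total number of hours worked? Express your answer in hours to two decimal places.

29.60 hours

Wed: 7:34 AM–2:32 PM = 6 h 58 min; less 75 min break → 5 h 43 min
Thu: 9:40 AM–4:11 PM = 6 h 31 min
Fri: 10:46 AM–9:29 PM = 10 h 43 min; less 30 min break → 10 h 13 min
Sat: 8:24 AM–3:33 PM = 7 h 9 min
Total: 5 h 43 min + 6 h 31 min + 10 h 13 min + 7 h 9 min = 29 h 36 min.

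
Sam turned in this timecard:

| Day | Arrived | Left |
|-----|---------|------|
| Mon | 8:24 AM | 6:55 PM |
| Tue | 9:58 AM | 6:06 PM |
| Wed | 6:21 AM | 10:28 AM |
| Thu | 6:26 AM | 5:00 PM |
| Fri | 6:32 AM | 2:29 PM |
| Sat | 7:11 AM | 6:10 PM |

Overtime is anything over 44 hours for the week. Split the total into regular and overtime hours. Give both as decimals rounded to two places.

Regular 44.00 hours, overtime 8.27 hours

Mon: 8:24 AM–6:55 PM = 10 h 31 min
Tue: 9:58 AM–6:06 PM = 8 h 8 min
Wed: 6:21 AM–10:28 AM = 4 h 7 min
Thu: 6:26 AM–5:00 PM = 10 h 34 min
Fri: 6:32 AM–2:29 PM = 7 h 57 min
Sat: 7:11 AM–6:10 PM = 10 h 59 min
Total worked: 52 h 16 min = 52.27 h.
Threshold 44 h → overtime 8 h 16 min, regular 44 h 0 min.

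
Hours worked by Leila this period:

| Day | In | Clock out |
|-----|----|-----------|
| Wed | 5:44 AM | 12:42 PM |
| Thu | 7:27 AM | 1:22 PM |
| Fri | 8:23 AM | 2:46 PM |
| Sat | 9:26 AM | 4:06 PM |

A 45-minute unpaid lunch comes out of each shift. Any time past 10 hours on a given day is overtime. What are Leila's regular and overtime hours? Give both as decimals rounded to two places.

Wed: 5:44 AM–12:42 PM = 6 h 58 min; less 45 min break → 6 h 13 min
Thu: 7:27 AM–1:22 PM = 5 h 55 min; less 45 min break → 5 h 10 min
Fri: 8:23 AM–2:46 PM = 6 h 23 min; less 45 min break → 5 h 38 min
Sat: 9:26 AM–4:06 PM = 6 h 40 min; less 45 min break → 5 h 55 min
Wed reg 6 h 13 min / OT 0 h 0 min; Thu reg 5 h 10 min / OT 0 h 0 min; Fri reg 5 h 38 min / OT 0 h 0 min; Sat reg 5 h 55 min / OT 0 h 0 min.
Totals: regular 22 h 56 min, overtime 0 h 0 min.

Regular 22.93 hours, overtime 0.00 hours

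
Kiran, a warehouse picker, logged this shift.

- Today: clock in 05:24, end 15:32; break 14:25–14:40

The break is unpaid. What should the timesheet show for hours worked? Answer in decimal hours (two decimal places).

Today: 05:24–15:32 = 10 h 8 min; less 15 min break → 9 h 53 min

9.88 hours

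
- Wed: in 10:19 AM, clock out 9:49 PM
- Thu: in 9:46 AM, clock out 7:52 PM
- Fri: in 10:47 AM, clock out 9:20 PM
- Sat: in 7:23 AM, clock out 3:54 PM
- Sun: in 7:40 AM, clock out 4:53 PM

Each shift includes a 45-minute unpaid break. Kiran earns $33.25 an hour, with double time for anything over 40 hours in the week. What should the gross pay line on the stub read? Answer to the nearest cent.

Wed: 10:19 AM–9:49 PM = 11 h 30 min; less 45 min break → 10 h 45 min
Thu: 9:46 AM–7:52 PM = 10 h 6 min; less 45 min break → 9 h 21 min
Fri: 10:47 AM–9:20 PM = 10 h 33 min; less 45 min break → 9 h 48 min
Sat: 7:23 AM–3:54 PM = 8 h 31 min; less 45 min break → 7 h 46 min
Sun: 7:40 AM–4:53 PM = 9 h 13 min; less 45 min break → 8 h 28 min
Total worked: 46 h 8 min = 2768 min.
Regular 40 h 0 min = 2400 min at $33.25/h; overtime 6 h 8 min = 368 min at $66.50/h.
Pay = (2400 × $33.25 + 368 × $66.50) ÷ 60 = $1737.87.

$1737.87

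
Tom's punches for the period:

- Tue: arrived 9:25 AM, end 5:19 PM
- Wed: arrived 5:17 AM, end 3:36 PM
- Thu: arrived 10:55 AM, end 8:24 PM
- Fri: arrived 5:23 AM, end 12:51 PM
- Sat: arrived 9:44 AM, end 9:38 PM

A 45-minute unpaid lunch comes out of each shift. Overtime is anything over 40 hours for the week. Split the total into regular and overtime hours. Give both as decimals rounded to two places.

Tue: 9:25 AM–5:19 PM = 7 h 54 min; less 45 min break → 7 h 9 min
Wed: 5:17 AM–3:36 PM = 10 h 19 min; less 45 min break → 9 h 34 min
Thu: 10:55 AM–8:24 PM = 9 h 29 min; less 45 min break → 8 h 44 min
Fri: 5:23 AM–12:51 PM = 7 h 28 min; less 45 min break → 6 h 43 min
Sat: 9:44 AM–9:38 PM = 11 h 54 min; less 45 min break → 11 h 9 min
Total worked: 43 h 19 min = 43.32 h.
Threshold 40 h → overtime 3 h 19 min, regular 40 h 0 min.

Regular 40.00 hours, overtime 3.32 hours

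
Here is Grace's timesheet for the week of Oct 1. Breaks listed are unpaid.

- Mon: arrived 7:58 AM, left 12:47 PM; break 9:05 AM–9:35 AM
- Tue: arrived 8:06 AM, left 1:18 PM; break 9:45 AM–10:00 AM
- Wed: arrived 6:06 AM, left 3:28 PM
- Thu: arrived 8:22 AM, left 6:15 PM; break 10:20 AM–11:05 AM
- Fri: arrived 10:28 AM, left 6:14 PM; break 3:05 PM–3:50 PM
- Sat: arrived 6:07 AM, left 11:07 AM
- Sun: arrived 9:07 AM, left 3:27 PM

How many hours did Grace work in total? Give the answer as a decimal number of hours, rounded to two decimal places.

Mon: 7:58 AM–12:47 PM = 4 h 49 min; less 30 min break → 4 h 19 min
Tue: 8:06 AM–1:18 PM = 5 h 12 min; less 15 min break → 4 h 57 min
Wed: 6:06 AM–3:28 PM = 9 h 22 min
Thu: 8:22 AM–6:15 PM = 9 h 53 min; less 45 min break → 9 h 8 min
Fri: 10:28 AM–6:14 PM = 7 h 46 min; less 45 min break → 7 h 1 min
Sat: 6:07 AM–11:07 AM = 5 h 0 min
Sun: 9:07 AM–3:27 PM = 6 h 20 min
Total: 4 h 19 min + 4 h 57 min + 9 h 22 min + 9 h 8 min + 7 h 1 min + 5 h 0 min + 6 h 20 min = 46 h 7 min.

46.12 hours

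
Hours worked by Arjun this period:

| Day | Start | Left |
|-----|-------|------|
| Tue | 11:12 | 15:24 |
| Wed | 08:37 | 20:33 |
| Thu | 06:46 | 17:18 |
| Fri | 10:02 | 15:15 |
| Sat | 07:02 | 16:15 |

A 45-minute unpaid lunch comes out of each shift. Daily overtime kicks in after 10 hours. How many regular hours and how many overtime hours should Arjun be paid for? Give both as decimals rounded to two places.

Tue: 11:12–15:24 = 4 h 12 min; less 45 min break → 3 h 27 min
Wed: 08:37–20:33 = 11 h 56 min; less 45 min break → 11 h 11 min
Thu: 06:46–17:18 = 10 h 32 min; less 45 min break → 9 h 47 min
Fri: 10:02–15:15 = 5 h 13 min; less 45 min break → 4 h 28 min
Sat: 07:02–16:15 = 9 h 13 min; less 45 min break → 8 h 28 min
Tue reg 3 h 27 min / OT 0 h 0 min; Wed reg 10 h 0 min / OT 1 h 11 min; Thu reg 9 h 47 min / OT 0 h 0 min; Fri reg 4 h 28 min / OT 0 h 0 min; Sat reg 8 h 28 min / OT 0 h 0 min.
Totals: regular 36 h 10 min, overtime 1 h 11 min.

Regular 36.17 hours, overtime 1.18 hours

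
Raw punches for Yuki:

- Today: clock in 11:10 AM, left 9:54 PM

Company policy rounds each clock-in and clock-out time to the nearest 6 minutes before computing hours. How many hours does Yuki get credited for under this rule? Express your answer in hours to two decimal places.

Today: in 11:10 AM→11:12 AM, out 9:54 PM→9:54 PM; 10 h 42 min

10.70 hours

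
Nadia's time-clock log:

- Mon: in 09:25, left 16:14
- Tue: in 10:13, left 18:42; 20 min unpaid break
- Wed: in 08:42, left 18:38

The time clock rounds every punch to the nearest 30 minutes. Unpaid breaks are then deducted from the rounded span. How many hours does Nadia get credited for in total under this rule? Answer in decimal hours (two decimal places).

Mon: in 09:25→09:30, out 16:14→16:00; 6 h 30 min
Tue: in 10:13→10:00, out 18:42→18:30; 8 h 30 min − 20 min = 8 h 10 min
Wed: in 08:42→08:30, out 18:38→18:30; 10 h 0 min
Total credited: 24 h 40 min.

24.67 hours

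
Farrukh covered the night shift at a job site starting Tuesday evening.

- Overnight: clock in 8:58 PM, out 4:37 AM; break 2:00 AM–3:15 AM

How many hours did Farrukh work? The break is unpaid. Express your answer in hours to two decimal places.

Overnight: 8:58 PM → midnight = 3 h 2 min; midnight → 4:37 AM = 4 h 37 min; span 7 h 39 min; less 75 min break → 6 h 24 min

6.40 hours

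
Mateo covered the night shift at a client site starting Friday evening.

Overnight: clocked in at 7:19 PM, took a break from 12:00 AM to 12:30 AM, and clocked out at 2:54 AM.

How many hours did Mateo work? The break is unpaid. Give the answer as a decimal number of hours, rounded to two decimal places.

Overnight: 7:19 PM → midnight = 4 h 41 min; midnight → 2:54 AM = 2 h 54 min; span 7 h 35 min; less 30 min break → 7 h 5 min

7.08 hours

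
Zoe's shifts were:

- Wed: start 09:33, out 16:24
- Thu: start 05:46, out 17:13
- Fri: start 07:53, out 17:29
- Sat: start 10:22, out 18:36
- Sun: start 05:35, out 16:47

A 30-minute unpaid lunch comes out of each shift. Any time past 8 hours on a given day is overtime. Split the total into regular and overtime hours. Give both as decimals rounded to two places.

Regular 38.08 hours, overtime 6.75 hours

Wed: 09:33–16:24 = 6 h 51 min; less 30 min break → 6 h 21 min
Thu: 05:46–17:13 = 11 h 27 min; less 30 min break → 10 h 57 min
Fri: 07:53–17:29 = 9 h 36 min; less 30 min break → 9 h 6 min
Sat: 10:22–18:36 = 8 h 14 min; less 30 min break → 7 h 44 min
Sun: 05:35–16:47 = 11 h 12 min; less 30 min break → 10 h 42 min
Wed reg 6 h 21 min / OT 0 h 0 min; Thu reg 8 h 0 min / OT 2 h 57 min; Fri reg 8 h 0 min / OT 1 h 6 min; Sat reg 7 h 44 min / OT 0 h 0 min; Sun reg 8 h 0 min / OT 2 h 42 min.
Totals: regular 38 h 5 min, overtime 6 h 45 min.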